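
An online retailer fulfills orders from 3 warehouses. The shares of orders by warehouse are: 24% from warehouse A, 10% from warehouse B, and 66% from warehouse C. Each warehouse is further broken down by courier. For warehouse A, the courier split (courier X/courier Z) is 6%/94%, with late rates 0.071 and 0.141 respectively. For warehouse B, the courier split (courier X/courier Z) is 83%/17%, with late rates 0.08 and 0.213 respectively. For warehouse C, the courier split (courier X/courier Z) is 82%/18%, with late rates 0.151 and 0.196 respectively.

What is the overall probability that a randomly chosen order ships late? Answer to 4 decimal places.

P(L|A) = 0.06·0.071 + 0.94·0.141 = 0.00426 + 0.13254 = 0.1368
P(L|B) = 0.83·0.08 + 0.17·0.213 = 0.0664 + 0.03621 = 0.10261
P(L|C) = 0.82·0.151 + 0.18·0.196 = 0.12382 + 0.03528 = 0.1591
Then overall,
P(L) = 0.24·0.1368 + 0.1·0.10261 + 0.66·0.1591
      = 0.032832 + 0.010261 + 0.105006 = 0.148099

P(L) ≈ 0.1481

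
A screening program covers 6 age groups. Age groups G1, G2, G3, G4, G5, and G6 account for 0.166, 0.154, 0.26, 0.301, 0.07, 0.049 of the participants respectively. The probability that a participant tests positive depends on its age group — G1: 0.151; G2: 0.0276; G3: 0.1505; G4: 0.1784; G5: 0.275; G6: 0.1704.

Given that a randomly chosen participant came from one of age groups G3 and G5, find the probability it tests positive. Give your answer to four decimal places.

Let S = {G3, G5}.
P(S) = 0.26 + 0.07 = 0.33.
P(T ∩ S) = 0.1505·0.26 + 0.275·0.07 = 0.03913 + 0.01925 = 0.05838.
P(T | S) = 0.05838 / 0.33 = 0.176909…

P(T|S) ≈ 0.1769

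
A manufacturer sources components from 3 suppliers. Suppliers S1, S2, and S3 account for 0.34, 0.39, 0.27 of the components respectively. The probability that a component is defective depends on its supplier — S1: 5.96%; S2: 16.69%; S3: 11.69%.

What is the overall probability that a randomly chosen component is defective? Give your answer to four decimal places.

0.1169

P(D) = P(D|S1)·P(S1) + P(D|S2)·P(S2) + P(D|S3)·P(S3)
      = 0.0596·0.34 + 0.1669·0.39 + 0.1169·0.27
      = 0.020264 + 0.065091 + 0.031563 = 0.116918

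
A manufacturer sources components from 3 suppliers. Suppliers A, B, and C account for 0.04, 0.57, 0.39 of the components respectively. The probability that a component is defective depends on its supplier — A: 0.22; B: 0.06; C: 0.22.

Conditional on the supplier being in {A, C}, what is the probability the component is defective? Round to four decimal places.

Let S = {A, C}.
P(S) = 0.04 + 0.39 = 0.43.
P(D ∩ S) = 0.22·0.04 + 0.22·0.39 = 0.0088 + 0.0858 = 0.0946.
P(D | S) = 0.0946 / 0.43 = 0.220000…

0.2200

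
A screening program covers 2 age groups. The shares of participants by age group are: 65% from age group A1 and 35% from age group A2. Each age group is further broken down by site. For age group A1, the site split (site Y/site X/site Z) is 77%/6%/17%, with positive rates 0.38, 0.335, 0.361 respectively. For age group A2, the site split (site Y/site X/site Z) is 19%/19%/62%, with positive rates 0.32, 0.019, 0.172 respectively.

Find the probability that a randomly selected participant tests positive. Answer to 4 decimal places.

0.3030

P(T|A1) = 0.77·0.38 + 0.06·0.335 + 0.17·0.361 = 0.2926 + 0.0201 + 0.06137 = 0.37407
P(T|A2) = 0.19·0.32 + 0.19·0.019 + 0.62·0.172 = 0.0608 + 0.00361 + 0.10664 = 0.17105
Then overall,
P(T) = 0.65·0.37407 + 0.35·0.17105
      = 0.2431455 + 0.0598675 = 0.303013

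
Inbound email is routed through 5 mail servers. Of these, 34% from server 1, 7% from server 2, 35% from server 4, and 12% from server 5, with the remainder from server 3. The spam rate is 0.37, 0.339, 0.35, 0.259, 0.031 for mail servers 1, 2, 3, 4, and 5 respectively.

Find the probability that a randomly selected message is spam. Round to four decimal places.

P(3) = 1 − (0.34 + 0.07 + 0.35 + 0.12) = 0.12.
P(S) = P(S|1)·P(1) + P(S|2)·P(2) + P(S|3)·P(3) + P(S|4)·P(4) + P(S|5)·P(5)
      = 0.37·0.34 + 0.339·0.07 + 0.35·0.12 + 0.259·0.35 + 0.031·0.12
      = 0.1258 + 0.02373 + 0.042 + 0.09065 + 0.00372 = 0.2859

P(S) ≈ 0.2859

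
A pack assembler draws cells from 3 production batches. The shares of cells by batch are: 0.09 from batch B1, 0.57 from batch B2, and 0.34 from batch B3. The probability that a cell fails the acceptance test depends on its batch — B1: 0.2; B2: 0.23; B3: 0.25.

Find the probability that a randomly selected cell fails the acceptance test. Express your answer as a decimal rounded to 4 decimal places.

0.2341

By the law of total probability,
P(F) = P(F|B1)·P(B1) + P(F|B2)·P(B2) + P(F|B3)·P(B3)
      = 0.2·0.09 + 0.23·0.57 + 0.25·0.34
      = 0.018 + 0.1311 + 0.085 = 0.2341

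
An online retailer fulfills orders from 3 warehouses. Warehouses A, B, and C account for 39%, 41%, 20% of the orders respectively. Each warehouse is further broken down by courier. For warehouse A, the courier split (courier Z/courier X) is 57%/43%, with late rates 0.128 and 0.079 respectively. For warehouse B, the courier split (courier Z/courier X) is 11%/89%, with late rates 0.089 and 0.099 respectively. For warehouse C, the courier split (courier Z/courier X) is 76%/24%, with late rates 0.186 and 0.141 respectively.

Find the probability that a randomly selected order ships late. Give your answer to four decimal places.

0.1169

P(L|A) = 0.57·0.128 + 0.43·0.079 = 0.07296 + 0.03397 = 0.10693
P(L|B) = 0.11·0.089 + 0.89·0.099 = 0.00979 + 0.08811 = 0.0979
P(L|C) = 0.76·0.186 + 0.24·0.141 = 0.14136 + 0.03384 = 0.1752
Then overall,
P(L) = 0.39·0.10693 + 0.41·0.0979 + 0.2·0.1752
      = 0.0417027 + 0.040139 + 0.03504 = 0.1168817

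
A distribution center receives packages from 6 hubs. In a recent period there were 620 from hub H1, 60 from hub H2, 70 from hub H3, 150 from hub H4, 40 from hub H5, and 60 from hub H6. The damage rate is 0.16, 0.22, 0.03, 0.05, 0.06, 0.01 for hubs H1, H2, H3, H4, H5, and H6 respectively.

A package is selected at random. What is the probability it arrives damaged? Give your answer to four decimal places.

P(D) ≈ 0.1250

Total: 620 + 60 + 70 + 150 + 40 + 60 = 1000.
P(H1) = 620/1000 = 0.62. P(H2) = 60/1000 = 0.06. P(H3) = 70/1000 = 0.07. P(H4) = 150/1000 = 0.15. P(H5) = 40/1000 = 0.04. P(H6) = 60/1000 = 0.06.
P(D) = P(D|H1)·P(H1) + P(D|H2)·P(H2) + P(D|H3)·P(H3) + P(D|H4)·P(H4) + P(D|H5)·P(H5) + P(D|H6)·P(H6)
      = 0.16·0.62 + 0.22·0.06 + 0.03·0.07 + 0.05·0.15 + 0.06·0.04 + 0.01·0.06
      = 0.0992 + 0.0132 + 0.0021 + 0.0075 + 0.0024 + 0.0006 = 0.125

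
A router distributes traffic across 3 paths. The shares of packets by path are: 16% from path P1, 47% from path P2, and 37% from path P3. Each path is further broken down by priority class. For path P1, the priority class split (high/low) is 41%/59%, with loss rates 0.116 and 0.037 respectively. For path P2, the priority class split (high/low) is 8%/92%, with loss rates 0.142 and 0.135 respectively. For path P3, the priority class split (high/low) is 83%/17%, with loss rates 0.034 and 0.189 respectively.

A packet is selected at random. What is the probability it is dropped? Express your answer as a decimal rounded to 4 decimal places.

P(L|P1) = 0.41·0.116 + 0.59·0.037 = 0.04756 + 0.02183 = 0.06939
P(L|P2) = 0.08·0.142 + 0.92·0.135 = 0.01136 + 0.1242 = 0.13556
P(L|P3) = 0.83·0.034 + 0.17·0.189 = 0.02822 + 0.03213 = 0.06035
Then overall,
P(L) = 0.16·0.06939 + 0.47·0.13556 + 0.37·0.06035
      = 0.0111024 + 0.0637132 + 0.0223295 = 0.0971451

0.0971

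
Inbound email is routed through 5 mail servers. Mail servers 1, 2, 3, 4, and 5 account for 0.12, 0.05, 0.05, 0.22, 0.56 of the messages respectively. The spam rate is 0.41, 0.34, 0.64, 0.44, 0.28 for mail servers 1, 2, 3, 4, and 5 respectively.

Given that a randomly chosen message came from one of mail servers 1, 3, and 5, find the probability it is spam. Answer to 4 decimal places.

0.3260

Let J = {1, 3, 5}.
P(J) = 0.12 + 0.05 + 0.56 = 0.73.
P(S ∩ J) = 0.41·0.12 + 0.64·0.05 + 0.28·0.56 = 0.0492 + 0.032 + 0.1568 = 0.238.
P(S | J) = 0.238 / 0.73 = 0.326027…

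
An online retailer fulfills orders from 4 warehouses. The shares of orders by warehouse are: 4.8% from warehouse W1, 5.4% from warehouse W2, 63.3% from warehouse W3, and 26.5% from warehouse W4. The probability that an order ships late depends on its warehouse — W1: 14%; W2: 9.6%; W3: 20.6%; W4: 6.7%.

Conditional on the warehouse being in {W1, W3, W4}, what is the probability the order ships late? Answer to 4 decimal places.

0.1637

Let S = {W1, W3, W4}.
P(S) = 0.048 + 0.633 + 0.265 = 0.946.
P(L ∩ S) = 0.14·0.048 + 0.206·0.633 + 0.067·0.265 = 0.00672 + 0.130398 + 0.017755 = 0.154873.
P(L | S) = 0.154873 / 0.946 = 0.163714…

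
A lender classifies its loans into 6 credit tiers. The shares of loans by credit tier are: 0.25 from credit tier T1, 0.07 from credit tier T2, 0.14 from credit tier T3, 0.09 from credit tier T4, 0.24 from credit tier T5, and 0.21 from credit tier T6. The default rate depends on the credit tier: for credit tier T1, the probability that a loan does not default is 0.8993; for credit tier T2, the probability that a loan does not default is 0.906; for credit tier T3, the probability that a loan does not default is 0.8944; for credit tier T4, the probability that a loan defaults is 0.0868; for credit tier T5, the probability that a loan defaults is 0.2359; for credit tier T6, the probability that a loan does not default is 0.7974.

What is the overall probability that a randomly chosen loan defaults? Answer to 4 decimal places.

0.1535

P(D|T1) = 1 − 0.8993 = 0.1007.
P(D|T2) = 1 − 0.906 = 0.094.
P(D|T3) = 1 − 0.8944 = 0.1056.
P(D|T6) = 1 − 0.7974 = 0.2026.
P(D) = P(D|T1)·P(T1) + P(D|T2)·P(T2) + P(D|T3)·P(T3) + P(D|T4)·P(T4) + P(D|T5)·P(T5) + P(D|T6)·P(T6)
      = 0.1007·0.25 + 0.094·0.07 + 0.1056·0.14 + 0.0868·0.09 + 0.2359·0.24 + 0.2026·0.21
      = 0.025175 + 0.00658 + 0.014784 + 0.007812 + 0.056616 + 0.042546 = 0.153513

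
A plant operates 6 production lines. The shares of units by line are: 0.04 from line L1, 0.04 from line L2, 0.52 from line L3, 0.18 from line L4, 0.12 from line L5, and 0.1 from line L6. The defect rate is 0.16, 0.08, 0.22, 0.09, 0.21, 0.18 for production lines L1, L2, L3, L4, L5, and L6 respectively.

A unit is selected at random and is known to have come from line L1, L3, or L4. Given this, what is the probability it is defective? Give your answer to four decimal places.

P(D|S) ≈ 0.1851

Let S = {L1, L3, L4}.
P(S) = 0.04 + 0.52 + 0.18 = 0.74.
P(D ∩ S) = 0.16·0.04 + 0.22·0.52 + 0.09·0.18 = 0.0064 + 0.1144 + 0.0162 = 0.137.
P(D | S) = 0.137 / 0.74 = 0.185135…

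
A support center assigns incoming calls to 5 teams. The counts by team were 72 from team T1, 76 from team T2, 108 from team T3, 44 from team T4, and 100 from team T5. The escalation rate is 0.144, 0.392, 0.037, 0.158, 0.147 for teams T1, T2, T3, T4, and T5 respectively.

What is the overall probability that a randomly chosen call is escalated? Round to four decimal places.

Total: 72 + 76 + 108 + 44 + 100 = 400.
P(T1) = 72/400 = 0.18. P(T2) = 76/400 = 0.19. P(T3) = 108/400 = 0.27. P(T4) = 44/400 = 0.11. P(T5) = 100/400 = 0.25.
P(E) = P(E|T1)·P(T1) + P(E|T2)·P(T2) + P(E|T3)·P(T3) + P(E|T4)·P(T4) + P(E|T5)·P(T5)
      = 0.144·0.18 + 0.392·0.19 + 0.037·0.27 + 0.158·0.11 + 0.147·0.25
      = 0.02592 + 0.07448 + 0.00999 + 0.01738 + 0.03675 = 0.16452

0.1645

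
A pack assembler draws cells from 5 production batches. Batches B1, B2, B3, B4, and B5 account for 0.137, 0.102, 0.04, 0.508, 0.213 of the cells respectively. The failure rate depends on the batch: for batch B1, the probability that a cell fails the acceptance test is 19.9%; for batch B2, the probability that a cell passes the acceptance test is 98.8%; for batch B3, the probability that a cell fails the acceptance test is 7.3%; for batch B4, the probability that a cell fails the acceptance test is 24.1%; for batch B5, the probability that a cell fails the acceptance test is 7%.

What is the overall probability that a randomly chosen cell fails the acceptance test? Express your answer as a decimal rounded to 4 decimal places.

0.1687

P(F|B2) = 1 − 0.988 = 0.012.
P(F) = P(F|B1)·P(B1) + P(F|B2)·P(B2) + P(F|B3)·P(B3) + P(F|B4)·P(B4) + P(F|B5)·P(B5)
      = 0.199·0.137 + 0.012·0.102 + 0.073·0.04 + 0.241·0.508 + 0.07·0.213
      = 0.027263 + 0.001224 + 0.00292 + 0.122428 + 0.01491 = 0.168745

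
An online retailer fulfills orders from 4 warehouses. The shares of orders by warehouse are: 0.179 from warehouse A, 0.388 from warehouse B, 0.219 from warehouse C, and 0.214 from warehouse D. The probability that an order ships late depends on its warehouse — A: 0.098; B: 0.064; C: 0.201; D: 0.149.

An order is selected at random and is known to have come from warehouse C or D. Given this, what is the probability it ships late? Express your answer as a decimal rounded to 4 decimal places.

0.1753

Let S = {C, D}.
P(S) = 0.219 + 0.214 = 0.433.
P(L ∩ S) = 0.201·0.219 + 0.149·0.214 = 0.044019 + 0.031886 = 0.075905.
P(L | S) = 0.075905 / 0.433 = 0.175300…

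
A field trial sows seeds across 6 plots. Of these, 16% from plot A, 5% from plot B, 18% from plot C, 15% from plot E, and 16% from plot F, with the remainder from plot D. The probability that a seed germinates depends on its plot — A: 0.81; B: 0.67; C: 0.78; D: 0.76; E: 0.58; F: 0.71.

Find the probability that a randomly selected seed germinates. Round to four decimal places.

P(D) = 1 − (0.16 + 0.05 + 0.18 + 0.15 + 0.16) = 0.3.
P(G) = P(G|A)·P(A) + P(G|B)·P(B) + P(G|C)·P(C) + P(G|D)·P(D) + P(G|E)·P(E) + P(G|F)·P(F)
      = 0.81·0.16 + 0.67·0.05 + 0.78·0.18 + 0.76·0.3 + 0.58·0.15 + 0.71·0.16
      = 0.1296 + 0.0335 + 0.1404 + 0.228 + 0.087 + 0.1136 = 0.7321

P(G) ≈ 0.7321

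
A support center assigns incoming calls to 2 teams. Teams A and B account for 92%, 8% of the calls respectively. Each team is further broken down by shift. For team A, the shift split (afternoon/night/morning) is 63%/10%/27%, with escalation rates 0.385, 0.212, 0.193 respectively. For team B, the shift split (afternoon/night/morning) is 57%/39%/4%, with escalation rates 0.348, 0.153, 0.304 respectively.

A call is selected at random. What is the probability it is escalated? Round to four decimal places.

P(E) ≈ 0.3122

P(E|A) = 0.63·0.385 + 0.1·0.212 + 0.27·0.193 = 0.24255 + 0.0212 + 0.05211 = 0.31586
P(E|B) = 0.57·0.348 + 0.39·0.153 + 0.04·0.304 = 0.19836 + 0.05967 + 0.01216 = 0.27019
By total probability over the outer partition,
P(E) = 0.92·0.31586 + 0.08·0.27019
      = 0.2905912 + 0.0216152 = 0.3122064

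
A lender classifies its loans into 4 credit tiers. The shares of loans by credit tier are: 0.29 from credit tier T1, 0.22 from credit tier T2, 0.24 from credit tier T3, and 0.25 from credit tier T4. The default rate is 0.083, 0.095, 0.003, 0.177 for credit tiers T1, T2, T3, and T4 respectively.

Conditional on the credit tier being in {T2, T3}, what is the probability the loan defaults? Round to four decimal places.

Let S = {T2, T3}.
P(S) = 0.22 + 0.24 = 0.46.
P(D ∩ S) = 0.095·0.22 + 0.003·0.24 = 0.0209 + 0.00072 = 0.02162.
P(D | S) = 0.02162 / 0.46 = 0.047000…

0.0470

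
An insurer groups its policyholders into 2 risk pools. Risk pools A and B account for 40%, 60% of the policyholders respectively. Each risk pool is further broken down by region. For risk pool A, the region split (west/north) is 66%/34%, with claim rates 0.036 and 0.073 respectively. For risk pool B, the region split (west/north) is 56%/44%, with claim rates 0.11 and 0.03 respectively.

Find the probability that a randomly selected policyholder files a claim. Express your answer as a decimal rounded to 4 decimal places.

0.0643

P(C|A) = 0.66·0.036 + 0.34·0.073 = 0.02376 + 0.02482 = 0.04858
P(C|B) = 0.56·0.11 + 0.44·0.03 = 0.0616 + 0.0132 = 0.0748
By total probability over the outer partition,
P(C) = 0.4·0.04858 + 0.6·0.0748
      = 0.019432 + 0.04488 = 0.064312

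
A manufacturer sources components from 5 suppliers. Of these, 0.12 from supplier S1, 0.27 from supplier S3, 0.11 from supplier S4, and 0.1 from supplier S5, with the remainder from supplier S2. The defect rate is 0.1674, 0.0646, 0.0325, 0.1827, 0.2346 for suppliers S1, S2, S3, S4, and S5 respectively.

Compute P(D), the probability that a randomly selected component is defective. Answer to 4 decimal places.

P(S2) = 1 − (0.12 + 0.27 + 0.11 + 0.1) = 0.4.
Summing over the partition,
P(D) = P(D|S1)·P(S1) + P(D|S2)·P(S2) + P(D|S3)·P(S3) + P(D|S4)·P(S4) + P(D|S5)·P(S5)
      = 0.1674·0.12 + 0.0646·0.4 + 0.0325·0.27 + 0.1827·0.11 + 0.2346·0.1
      = 0.020088 + 0.02584 + 0.008775 + 0.020097 + 0.02346 = 0.09826

0.0983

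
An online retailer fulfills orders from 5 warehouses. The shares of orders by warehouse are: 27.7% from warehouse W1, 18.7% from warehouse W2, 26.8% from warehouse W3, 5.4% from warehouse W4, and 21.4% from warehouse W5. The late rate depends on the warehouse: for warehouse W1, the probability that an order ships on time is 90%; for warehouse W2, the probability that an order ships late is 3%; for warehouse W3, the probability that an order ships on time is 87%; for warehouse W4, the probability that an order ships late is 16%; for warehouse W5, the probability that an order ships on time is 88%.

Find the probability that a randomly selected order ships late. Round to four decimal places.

P(L) ≈ 0.1025

P(L|W1) = 1 − 0.9 = 0.1.
P(L|W3) = 1 − 0.87 = 0.13.
P(L|W5) = 1 − 0.88 = 0.12.
P(L) = P(L|W1)·P(W1) + P(L|W2)·P(W2) + P(L|W3)·P(W3) + P(L|W4)·P(W4) + P(L|W5)·P(W5)
      = 0.1·0.277 + 0.03·0.187 + 0.13·0.268 + 0.16·0.054 + 0.12·0.214
      = 0.0277 + 0.00561 + 0.03484 + 0.00864 + 0.02568 = 0.10247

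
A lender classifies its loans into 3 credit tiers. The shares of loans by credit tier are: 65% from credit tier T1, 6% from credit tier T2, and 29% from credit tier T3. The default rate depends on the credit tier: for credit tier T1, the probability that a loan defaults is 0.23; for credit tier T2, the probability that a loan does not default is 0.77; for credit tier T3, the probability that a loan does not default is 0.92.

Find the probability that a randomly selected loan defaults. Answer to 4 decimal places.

P(D|T2) = 1 − 0.77 = 0.23.
P(D|T3) = 1 − 0.92 = 0.08.
P(D) = P(D|T1)·P(T1) + P(D|T2)·P(T2) + P(D|T3)·P(T3)
      = 0.23·0.65 + 0.23·0.06 + 0.08·0.29
      = 0.1495 + 0.0138 + 0.0232 = 0.1865

0.1865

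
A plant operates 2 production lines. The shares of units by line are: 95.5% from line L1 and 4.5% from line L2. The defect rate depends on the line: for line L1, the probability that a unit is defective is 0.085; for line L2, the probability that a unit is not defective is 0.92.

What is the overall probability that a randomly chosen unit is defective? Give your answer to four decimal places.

P(D) ≈ 0.0848

P(D|L2) = 1 − 0.92 = 0.08.
Using total probability over the partition,
P(D) = P(D|L1)·P(L1) + P(D|L2)·P(L2)
      = 0.085·0.955 + 0.08·0.045
      = 0.081175 + 0.0036 = 0.084775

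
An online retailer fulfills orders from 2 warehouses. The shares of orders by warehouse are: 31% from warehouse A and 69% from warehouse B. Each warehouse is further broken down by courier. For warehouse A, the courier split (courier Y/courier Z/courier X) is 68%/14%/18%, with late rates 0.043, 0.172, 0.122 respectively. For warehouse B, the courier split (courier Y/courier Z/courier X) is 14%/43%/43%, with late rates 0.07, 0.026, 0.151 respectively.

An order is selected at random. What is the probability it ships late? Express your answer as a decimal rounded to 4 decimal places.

P(L) ≈ 0.0826

P(L|A) = 0.68·0.043 + 0.14·0.172 + 0.18·0.122 = 0.02924 + 0.02408 + 0.02196 = 0.07528
P(L|B) = 0.14·0.07 + 0.43·0.026 + 0.43·0.151 = 0.0098 + 0.01118 + 0.06493 = 0.08591
By total probability over the outer partition,
P(L) = 0.31·0.07528 + 0.69·0.08591
      = 0.0233368 + 0.0592779 = 0.0826147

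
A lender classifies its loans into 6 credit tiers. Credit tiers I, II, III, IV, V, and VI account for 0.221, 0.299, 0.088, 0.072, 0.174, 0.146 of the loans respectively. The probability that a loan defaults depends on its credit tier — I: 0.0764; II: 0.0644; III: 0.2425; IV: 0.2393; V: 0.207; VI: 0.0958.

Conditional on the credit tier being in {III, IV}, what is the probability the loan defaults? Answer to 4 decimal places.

Let S = {III, IV}.
P(S) = 0.088 + 0.072 = 0.16.
P(D ∩ S) = 0.2425·0.088 + 0.2393·0.072 = 0.02134 + 0.0172296 = 0.0385696.
P(D | S) = 0.0385696 / 0.16 = 0.241060…

0.2411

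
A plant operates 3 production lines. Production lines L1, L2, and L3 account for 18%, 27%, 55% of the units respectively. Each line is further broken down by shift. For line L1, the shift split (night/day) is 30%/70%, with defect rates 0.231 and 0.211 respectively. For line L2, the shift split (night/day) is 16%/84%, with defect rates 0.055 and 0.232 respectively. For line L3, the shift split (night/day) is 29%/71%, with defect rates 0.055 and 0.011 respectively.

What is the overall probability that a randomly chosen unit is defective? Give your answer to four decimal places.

P(D) ≈ 0.1071

P(D|L1) = 0.3·0.231 + 0.7·0.211 = 0.0693 + 0.1477 = 0.217
P(D|L2) = 0.16·0.055 + 0.84·0.232 = 0.0088 + 0.19488 = 0.20368
P(D|L3) = 0.29·0.055 + 0.71·0.011 = 0.01595 + 0.00781 = 0.02376
Then overall,
P(D) = 0.18·0.217 + 0.27·0.20368 + 0.55·0.02376
      = 0.03906 + 0.0549936 + 0.013068 = 0.1071216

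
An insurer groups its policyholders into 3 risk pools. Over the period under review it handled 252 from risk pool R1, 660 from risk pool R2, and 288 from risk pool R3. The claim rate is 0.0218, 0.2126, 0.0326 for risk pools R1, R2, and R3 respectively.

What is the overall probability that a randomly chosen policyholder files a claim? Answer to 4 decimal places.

0.1293

Total: 252 + 660 + 288 = 1200.
P(R1) = 252/1200 = 0.21. P(R2) = 660/1200 = 0.55. P(R3) = 288/1200 = 0.24.
Summing over the partition,
P(C) = P(C|R1)·P(R1) + P(C|R2)·P(R2) + P(C|R3)·P(R3)
      = 0.0218·0.21 + 0.2126·0.55 + 0.0326·0.24
      = 0.004578 + 0.11693 + 0.007824 = 0.129332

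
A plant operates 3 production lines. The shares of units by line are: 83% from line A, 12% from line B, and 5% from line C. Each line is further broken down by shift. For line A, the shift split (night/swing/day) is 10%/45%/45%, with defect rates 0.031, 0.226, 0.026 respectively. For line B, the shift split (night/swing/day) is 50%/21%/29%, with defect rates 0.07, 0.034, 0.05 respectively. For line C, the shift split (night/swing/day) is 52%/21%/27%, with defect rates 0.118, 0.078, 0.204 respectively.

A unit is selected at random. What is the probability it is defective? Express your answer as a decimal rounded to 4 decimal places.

P(D|A) = 0.1·0.031 + 0.45·0.226 + 0.45·0.026 = 0.0031 + 0.1017 + 0.0117 = 0.1165
P(D|B) = 0.5·0.07 + 0.21·0.034 + 0.29·0.05 = 0.035 + 0.00714 + 0.0145 = 0.05664
P(D|C) = 0.52·0.118 + 0.21·0.078 + 0.27·0.204 = 0.06136 + 0.01638 + 0.05508 = 0.13282
Then overall,
P(D) = 0.83·0.1165 + 0.12·0.05664 + 0.05·0.13282
      = 0.096695 + 0.0067968 + 0.006641 = 0.1101328

P(D) ≈ 0.1101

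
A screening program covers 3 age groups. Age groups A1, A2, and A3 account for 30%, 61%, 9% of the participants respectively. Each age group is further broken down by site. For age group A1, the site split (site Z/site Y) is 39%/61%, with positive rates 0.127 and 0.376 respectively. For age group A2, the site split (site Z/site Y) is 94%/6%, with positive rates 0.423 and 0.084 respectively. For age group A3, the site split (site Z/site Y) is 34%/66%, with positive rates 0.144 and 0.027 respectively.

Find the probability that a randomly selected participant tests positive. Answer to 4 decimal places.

P(T|A1) = 0.39·0.127 + 0.61·0.376 = 0.04953 + 0.22936 = 0.27889
P(T|A2) = 0.94·0.423 + 0.06·0.084 = 0.39762 + 0.00504 = 0.40266
P(T|A3) = 0.34·0.144 + 0.66·0.027 = 0.04896 + 0.01782 = 0.06678
Then overall,
P(T) = 0.3·0.27889 + 0.61·0.40266 + 0.09·0.06678
      = 0.083667 + 0.2456226 + 0.0060102 = 0.3352998

P(T) ≈ 0.3353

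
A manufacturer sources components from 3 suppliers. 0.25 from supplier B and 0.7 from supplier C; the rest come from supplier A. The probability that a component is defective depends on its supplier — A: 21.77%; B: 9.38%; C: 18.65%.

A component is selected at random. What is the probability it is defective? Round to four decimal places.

P(A) = 1 − (0.25 + 0.7) = 0.05.
Summing over the partition,
P(D) = P(D|A)·P(A) + P(D|B)·P(B) + P(D|C)·P(C)
      = 0.2177·0.05 + 0.0938·0.25 + 0.1865·0.7
      = 0.010885 + 0.02345 + 0.13055 = 0.164885

0.1649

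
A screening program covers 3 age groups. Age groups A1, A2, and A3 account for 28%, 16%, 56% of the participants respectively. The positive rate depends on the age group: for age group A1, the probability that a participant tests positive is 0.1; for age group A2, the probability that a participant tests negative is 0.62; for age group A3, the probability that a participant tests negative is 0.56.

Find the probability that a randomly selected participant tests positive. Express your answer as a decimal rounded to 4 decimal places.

0.3352

P(T|A2) = 1 − 0.62 = 0.38.
P(T|A3) = 1 − 0.56 = 0.44.
P(T) = P(T|A1)·P(A1) + P(T|A2)·P(A2) + P(T|A3)·P(A3)
      = 0.1·0.28 + 0.38·0.16 + 0.44·0.56
      = 0.028 + 0.0608 + 0.2464 = 0.3352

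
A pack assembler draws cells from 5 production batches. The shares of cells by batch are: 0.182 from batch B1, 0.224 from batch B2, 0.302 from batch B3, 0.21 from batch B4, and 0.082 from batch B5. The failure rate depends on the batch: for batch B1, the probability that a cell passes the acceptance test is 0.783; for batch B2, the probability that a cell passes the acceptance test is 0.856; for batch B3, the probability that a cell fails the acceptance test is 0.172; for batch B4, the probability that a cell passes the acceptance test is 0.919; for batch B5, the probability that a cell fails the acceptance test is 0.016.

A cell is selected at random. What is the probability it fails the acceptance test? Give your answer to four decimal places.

P(F|B1) = 1 − 0.783 = 0.217.
P(F|B2) = 1 − 0.856 = 0.144.
P(F|B4) = 1 − 0.919 = 0.081.
P(F) = P(F|B1)·P(B1) + P(F|B2)·P(B2) + P(F|B3)·P(B3) + P(F|B4)·P(B4) + P(F|B5)·P(B5)
      = 0.217·0.182 + 0.144·0.224 + 0.172·0.302 + 0.081·0.21 + 0.016·0.082
      = 0.039494 + 0.032256 + 0.051944 + 0.01701 + 0.001312 = 0.142016

0.1420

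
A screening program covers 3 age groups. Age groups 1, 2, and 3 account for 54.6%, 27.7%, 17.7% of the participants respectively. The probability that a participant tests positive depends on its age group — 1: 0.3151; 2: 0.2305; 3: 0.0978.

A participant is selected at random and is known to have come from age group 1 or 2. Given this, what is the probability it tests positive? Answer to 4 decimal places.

P(T|S) ≈ 0.2866

Let S = {1, 2}.
P(S) = 0.546 + 0.277 = 0.823.
P(T ∩ S) = 0.3151·0.546 + 0.2305·0.277 = 0.1720446 + 0.0638485 = 0.2358931.
P(T | S) = 0.2358931 / 0.823 = 0.286626…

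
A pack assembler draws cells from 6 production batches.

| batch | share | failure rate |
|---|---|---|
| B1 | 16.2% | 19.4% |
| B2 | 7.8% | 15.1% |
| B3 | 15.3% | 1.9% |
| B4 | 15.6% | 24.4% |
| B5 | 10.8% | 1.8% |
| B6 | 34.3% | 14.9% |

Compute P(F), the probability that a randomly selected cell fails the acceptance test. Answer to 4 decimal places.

Using total probability over the partition,
P(F) = P(F|B1)·P(B1) + P(F|B2)·P(B2) + P(F|B3)·P(B3) + P(F|B4)·P(B4) + P(F|B5)·P(B5) + P(F|B6)·P(B6)
      = 0.194·0.162 + 0.151·0.078 + 0.019·0.153 + 0.244·0.156 + 0.018·0.108 + 0.149·0.343
      = 0.031428 + 0.011778 + 0.002907 + 0.038064 + 0.001944 + 0.051107 = 0.137228

P(F) ≈ 0.1372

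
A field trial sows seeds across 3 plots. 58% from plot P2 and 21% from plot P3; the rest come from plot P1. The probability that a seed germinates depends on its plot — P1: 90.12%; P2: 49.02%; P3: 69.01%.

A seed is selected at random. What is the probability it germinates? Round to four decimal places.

0.6185

P(P1) = 1 − (0.58 + 0.21) = 0.21.
P(G) = P(G|P1)·P(P1) + P(G|P2)·P(P2) + P(G|P3)·P(P3)
      = 0.9012·0.21 + 0.4902·0.58 + 0.6901·0.21
      = 0.189252 + 0.284316 + 0.144921 = 0.618489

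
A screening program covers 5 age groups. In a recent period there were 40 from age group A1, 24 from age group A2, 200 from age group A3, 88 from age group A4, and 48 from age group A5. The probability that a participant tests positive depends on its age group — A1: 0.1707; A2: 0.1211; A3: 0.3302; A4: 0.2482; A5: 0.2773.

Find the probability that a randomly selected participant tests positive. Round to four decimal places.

Total: 40 + 24 + 200 + 88 + 48 = 400.
P(A1) = 40/400 = 0.1. P(A2) = 24/400 = 0.06. P(A3) = 200/400 = 0.5. P(A4) = 88/400 = 0.22. P(A5) = 48/400 = 0.12.
P(T) = P(T|A1)·P(A1) + P(T|A2)·P(A2) + P(T|A3)·P(A3) + P(T|A4)·P(A4) + P(T|A5)·P(A5)
      = 0.1707·0.1 + 0.1211·0.06 + 0.3302·0.5 + 0.2482·0.22 + 0.2773·0.12
      = 0.01707 + 0.007266 + 0.1651 + 0.054604 + 0.033276 = 0.277316

P(T) ≈ 0.2773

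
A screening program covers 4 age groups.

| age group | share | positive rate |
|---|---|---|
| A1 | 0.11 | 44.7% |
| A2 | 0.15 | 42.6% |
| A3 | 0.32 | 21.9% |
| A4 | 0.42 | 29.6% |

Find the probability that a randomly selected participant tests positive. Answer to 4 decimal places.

P(T) ≈ 0.3075

P(T) = P(T|A1)·P(A1) + P(T|A2)·P(A2) + P(T|A3)·P(A3) + P(T|A4)·P(A4)
      = 0.447·0.11 + 0.426·0.15 + 0.219·0.32 + 0.296·0.42
      = 0.04917 + 0.0639 + 0.07008 + 0.12432 = 0.30747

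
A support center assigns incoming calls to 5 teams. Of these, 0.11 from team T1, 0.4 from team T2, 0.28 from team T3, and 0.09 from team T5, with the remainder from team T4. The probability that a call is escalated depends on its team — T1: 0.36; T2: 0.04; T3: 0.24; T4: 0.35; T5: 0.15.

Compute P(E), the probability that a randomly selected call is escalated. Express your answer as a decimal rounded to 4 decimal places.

P(E) ≈ 0.1783

P(T4) = 1 − (0.11 + 0.4 + 0.28 + 0.09) = 0.12.
P(E) = P(E|T1)·P(T1) + P(E|T2)·P(T2) + P(E|T3)·P(T3) + P(E|T4)·P(T4) + P(E|T5)·P(T5)
      = 0.36·0.11 + 0.04·0.4 + 0.24·0.28 + 0.35·0.12 + 0.15·0.09
      = 0.0396 + 0.016 + 0.0672 + 0.042 + 0.0135 = 0.1783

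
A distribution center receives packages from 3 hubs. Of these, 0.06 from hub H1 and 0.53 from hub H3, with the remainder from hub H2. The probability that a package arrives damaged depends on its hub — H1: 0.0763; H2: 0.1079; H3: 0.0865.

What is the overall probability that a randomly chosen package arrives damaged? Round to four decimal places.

0.0947

P(H2) = 1 − (0.06 + 0.53) = 0.41.
P(D) = P(D|H1)·P(H1) + P(D|H2)·P(H2) + P(D|H3)·P(H3)
      = 0.0763·0.06 + 0.1079·0.41 + 0.0865·0.53
      = 0.004578 + 0.044239 + 0.045845 = 0.094662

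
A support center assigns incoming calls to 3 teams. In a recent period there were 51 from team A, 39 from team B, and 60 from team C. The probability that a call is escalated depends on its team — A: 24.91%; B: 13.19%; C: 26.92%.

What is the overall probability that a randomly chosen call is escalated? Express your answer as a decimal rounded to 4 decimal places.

P(E) ≈ 0.2267

Total: 51 + 39 + 60 = 150.
P(A) = 51/150 = 0.34. P(B) = 39/150 = 0.26. P(C) = 60/150 = 0.4.
P(E) = P(E|A)·P(A) + P(E|B)·P(B) + P(E|C)·P(C)
      = 0.2491·0.34 + 0.1319·0.26 + 0.2692·0.4
      = 0.084694 + 0.034294 + 0.10768 = 0.226668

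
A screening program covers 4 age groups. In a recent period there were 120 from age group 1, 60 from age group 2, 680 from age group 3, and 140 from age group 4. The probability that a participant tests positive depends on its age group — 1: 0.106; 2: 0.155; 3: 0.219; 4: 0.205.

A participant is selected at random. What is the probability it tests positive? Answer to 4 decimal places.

Total: 120 + 60 + 680 + 140 = 1000.
P(1) = 120/1000 = 0.12. P(2) = 60/1000 = 0.06. P(3) = 680/1000 = 0.68. P(4) = 140/1000 = 0.14.
P(T) = P(T|1)·P(1) + P(T|2)·P(2) + P(T|3)·P(3) + P(T|4)·P(4)
      = 0.106·0.12 + 0.155·0.06 + 0.219·0.68 + 0.205·0.14
      = 0.01272 + 0.0093 + 0.14892 + 0.0287 = 0.19964

0.1996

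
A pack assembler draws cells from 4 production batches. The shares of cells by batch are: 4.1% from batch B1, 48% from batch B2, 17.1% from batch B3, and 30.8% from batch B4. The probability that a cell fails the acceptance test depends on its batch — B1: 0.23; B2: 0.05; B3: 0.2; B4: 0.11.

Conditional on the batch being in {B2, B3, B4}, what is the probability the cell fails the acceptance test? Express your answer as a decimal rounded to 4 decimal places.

P(F|S) ≈ 0.0960

Let S = {B2, B3, B4}.
P(S) = 0.48 + 0.171 + 0.308 = 0.959.
P(F ∩ S) = 0.05·0.48 + 0.2·0.171 + 0.11·0.308 = 0.024 + 0.0342 + 0.03388 = 0.09208.
P(F | S) = 0.09208 / 0.959 = 0.096017…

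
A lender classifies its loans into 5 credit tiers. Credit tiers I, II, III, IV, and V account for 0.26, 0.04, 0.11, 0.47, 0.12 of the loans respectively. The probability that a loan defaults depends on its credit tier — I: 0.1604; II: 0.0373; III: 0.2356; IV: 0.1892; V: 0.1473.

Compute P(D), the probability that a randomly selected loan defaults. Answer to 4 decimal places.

P(D) ≈ 0.1757

P(D) = P(D|I)·P(I) + P(D|II)·P(II) + P(D|III)·P(III) + P(D|IV)·P(IV) + P(D|V)·P(V)
      = 0.1604·0.26 + 0.0373·0.04 + 0.2356·0.11 + 0.1892·0.47 + 0.1473·0.12
      = 0.041704 + 0.001492 + 0.025916 + 0.088924 + 0.017676 = 0.175712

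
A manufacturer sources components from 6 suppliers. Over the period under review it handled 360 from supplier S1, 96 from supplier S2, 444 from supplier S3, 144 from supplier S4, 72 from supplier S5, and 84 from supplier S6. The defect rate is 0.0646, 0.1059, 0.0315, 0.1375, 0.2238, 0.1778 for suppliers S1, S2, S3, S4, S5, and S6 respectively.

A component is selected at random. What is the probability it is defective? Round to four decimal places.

0.0819

Total: 360 + 96 + 444 + 144 + 72 + 84 = 1200.
P(S1) = 360/1200 = 0.3. P(S2) = 96/1200 = 0.08. P(S3) = 444/1200 = 0.37. P(S4) = 144/1200 = 0.12. P(S5) = 72/1200 = 0.06. P(S6) = 84/1200 = 0.07.
P(D) = P(D|S1)·P(S1) + P(D|S2)·P(S2) + P(D|S3)·P(S3) + P(D|S4)·P(S4) + P(D|S5)·P(S5) + P(D|S6)·P(S6)
      = 0.0646·0.3 + 0.1059·0.08 + 0.0315·0.37 + 0.1375·0.12 + 0.2238·0.06 + 0.1778·0.07
      = 0.01938 + 0.008472 + 0.011655 + 0.0165 + 0.013428 + 0.012446 = 0.081881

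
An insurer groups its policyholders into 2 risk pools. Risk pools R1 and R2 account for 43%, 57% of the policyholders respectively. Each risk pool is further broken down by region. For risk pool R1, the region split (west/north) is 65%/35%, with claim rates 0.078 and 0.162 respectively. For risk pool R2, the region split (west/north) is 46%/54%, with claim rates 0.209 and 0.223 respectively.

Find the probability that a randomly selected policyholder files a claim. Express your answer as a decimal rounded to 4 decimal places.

0.1696

P(C|R1) = 0.65·0.078 + 0.35·0.162 = 0.0507 + 0.0567 = 0.1074
P(C|R2) = 0.46·0.209 + 0.54·0.223 = 0.09614 + 0.12042 = 0.21656
Then overall,
P(C) = 0.43·0.1074 + 0.57·0.21656
      = 0.046182 + 0.1234392 = 0.1696212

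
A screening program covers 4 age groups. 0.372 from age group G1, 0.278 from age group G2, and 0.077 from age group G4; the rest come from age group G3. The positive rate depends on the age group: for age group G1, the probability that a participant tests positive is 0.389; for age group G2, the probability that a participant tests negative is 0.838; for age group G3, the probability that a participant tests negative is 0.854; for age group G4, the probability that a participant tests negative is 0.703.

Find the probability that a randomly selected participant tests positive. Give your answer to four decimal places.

P(G3) = 1 − (0.372 + 0.278 + 0.077) = 0.273.
P(T|G2) = 1 − 0.838 = 0.162.
P(T|G3) = 1 − 0.854 = 0.146.
P(T|G4) = 1 − 0.703 = 0.297.
Summing over the partition,
P(T) = P(T|G1)·P(G1) + P(T|G2)·P(G2) + P(T|G3)·P(G3) + P(T|G4)·P(G4)
      = 0.389·0.372 + 0.162·0.278 + 0.146·0.273 + 0.297·0.077
      = 0.144708 + 0.045036 + 0.039858 + 0.022869 = 0.252471

P(T) ≈ 0.2525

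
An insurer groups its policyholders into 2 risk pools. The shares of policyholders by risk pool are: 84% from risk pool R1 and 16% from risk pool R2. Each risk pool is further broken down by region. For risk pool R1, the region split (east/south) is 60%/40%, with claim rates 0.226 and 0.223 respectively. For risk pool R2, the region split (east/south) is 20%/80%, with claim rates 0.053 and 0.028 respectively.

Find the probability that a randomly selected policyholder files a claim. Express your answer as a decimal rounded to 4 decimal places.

P(C|R1) = 0.6·0.226 + 0.4·0.223 = 0.1356 + 0.0892 = 0.2248
P(C|R2) = 0.2·0.053 + 0.8·0.028 = 0.0106 + 0.0224 = 0.033
Then overall,
P(C) = 0.84·0.2248 + 0.16·0.033
      = 0.188832 + 0.00528 = 0.194112

0.1941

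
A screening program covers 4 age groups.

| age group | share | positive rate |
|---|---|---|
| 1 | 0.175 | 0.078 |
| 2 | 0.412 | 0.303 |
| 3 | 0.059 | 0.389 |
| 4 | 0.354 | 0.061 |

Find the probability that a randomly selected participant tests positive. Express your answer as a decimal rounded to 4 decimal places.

0.1830

Summing over the partition,
P(T) = P(T|1)·P(1) + P(T|2)·P(2) + P(T|3)·P(3) + P(T|4)·P(4)
      = 0.078·0.175 + 0.303·0.412 + 0.389·0.059 + 0.061·0.354
      = 0.01365 + 0.124836 + 0.022951 + 0.021594 = 0.183031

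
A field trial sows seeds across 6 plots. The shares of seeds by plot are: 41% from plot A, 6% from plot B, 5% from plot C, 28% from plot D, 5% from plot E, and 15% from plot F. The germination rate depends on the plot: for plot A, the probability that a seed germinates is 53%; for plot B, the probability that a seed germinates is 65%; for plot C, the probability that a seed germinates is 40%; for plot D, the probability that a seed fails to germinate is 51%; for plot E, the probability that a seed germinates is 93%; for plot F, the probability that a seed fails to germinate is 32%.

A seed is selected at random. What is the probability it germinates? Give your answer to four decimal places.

P(G|D) = 1 − 0.51 = 0.49.
P(G|F) = 1 − 0.32 = 0.68.
P(G) = P(G|A)·P(A) + P(G|B)·P(B) + P(G|C)·P(C) + P(G|D)·P(D) + P(G|E)·P(E) + P(G|F)·P(F)
      = 0.53·0.41 + 0.65·0.06 + 0.4·0.05 + 0.49·0.28 + 0.93·0.05 + 0.68·0.15
      = 0.2173 + 0.039 + 0.02 + 0.1372 + 0.0465 + 0.102 = 0.562

0.5620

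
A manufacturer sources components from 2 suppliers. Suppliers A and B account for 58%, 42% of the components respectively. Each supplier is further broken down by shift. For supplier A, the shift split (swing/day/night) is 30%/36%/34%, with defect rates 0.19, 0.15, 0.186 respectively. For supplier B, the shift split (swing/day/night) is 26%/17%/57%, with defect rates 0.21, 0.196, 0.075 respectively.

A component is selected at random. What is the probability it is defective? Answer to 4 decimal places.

P(D) ≈ 0.1559

P(D|A) = 0.3·0.19 + 0.36·0.15 + 0.34·0.186 = 0.057 + 0.054 + 0.06324 = 0.17424
P(D|B) = 0.26·0.21 + 0.17·0.196 + 0.57·0.075 = 0.0546 + 0.03332 + 0.04275 = 0.13067
By total probability over the outer partition,
P(D) = 0.58·0.17424 + 0.42·0.13067
      = 0.1010592 + 0.0548814 = 0.1559406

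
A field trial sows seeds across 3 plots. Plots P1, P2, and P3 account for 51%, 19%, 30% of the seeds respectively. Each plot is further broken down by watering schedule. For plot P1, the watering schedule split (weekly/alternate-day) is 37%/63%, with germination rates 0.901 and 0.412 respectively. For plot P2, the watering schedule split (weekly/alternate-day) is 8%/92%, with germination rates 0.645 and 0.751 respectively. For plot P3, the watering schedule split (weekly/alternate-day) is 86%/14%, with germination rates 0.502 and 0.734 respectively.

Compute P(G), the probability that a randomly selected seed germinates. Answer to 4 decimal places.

P(G|P1) = 0.37·0.901 + 0.63·0.412 = 0.33337 + 0.25956 = 0.59293
P(G|P2) = 0.08·0.645 + 0.92·0.751 = 0.0516 + 0.69092 = 0.74252
P(G|P3) = 0.86·0.502 + 0.14·0.734 = 0.43172 + 0.10276 = 0.53448
Then overall,
P(G) = 0.51·0.59293 + 0.19·0.74252 + 0.3·0.53448
      = 0.3023943 + 0.1410788 + 0.160344 = 0.6038171

0.6038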